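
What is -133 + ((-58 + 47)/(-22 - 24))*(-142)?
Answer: -3840/23 ≈ -166.96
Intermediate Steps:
-133 + ((-58 + 47)/(-22 - 24))*(-142) = -133 - 11/(-46)*(-142) = -133 - 11*(-1/46)*(-142) = -133 + (11/46)*(-142) = -133 - 781/23 = -3840/23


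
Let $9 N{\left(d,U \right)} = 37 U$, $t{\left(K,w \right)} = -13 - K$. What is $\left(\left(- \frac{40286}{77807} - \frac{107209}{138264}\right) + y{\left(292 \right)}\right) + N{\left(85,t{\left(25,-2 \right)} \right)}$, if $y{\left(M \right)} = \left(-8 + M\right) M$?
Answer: $\frac{2671311539450635}{32273721144} \approx 82771.0$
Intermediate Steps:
$N{\left(d,U \right)} = \frac{37 U}{9}$
$y{\left(M \right)} = M \left(-8 + M\right)$
$\left(\left(- \frac{40286}{77807} - \frac{107209}{138264}\right) + y{\left(292 \right)}\right) + N{\left(85,t{\left(25,-2 \right)} \right)} = \left(\left(- \frac{40286}{77807} - \frac{107209}{138264}\right) + 292 \left(-8 + 292\right)\right) + \frac{37 \left(-13 - 25\right)}{9} = \left(\left(\left(-40286\right) \frac{1}{77807} - \frac{107209}{138264}\right) + 292 \cdot 284\right) + \frac{37 \left(-13 - 25\right)}{9} = \left(\left(- \frac{40286}{77807} - \frac{107209}{138264}\right) + 82928\right) + \frac{37}{9} \left(-38\right) = \left(- \frac{13911714167}{10757907048} + 82928\right) - \frac{1406}{9} = \frac{892117803962377}{10757907048} - \frac{1406}{9} = \frac{2671311539450635}{32273721144}$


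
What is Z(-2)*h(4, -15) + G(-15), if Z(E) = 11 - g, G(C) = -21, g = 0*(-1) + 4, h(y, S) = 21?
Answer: 126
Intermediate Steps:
g = 4 (g = 0 + 4 = 4)
Z(E) = 7 (Z(E) = 11 - 1*4 = 11 - 4 = 7)
Z(-2)*h(4, -15) + G(-15) = 7*21 - 21 = 147 - 21 = 126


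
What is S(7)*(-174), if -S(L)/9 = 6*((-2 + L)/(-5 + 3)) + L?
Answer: -12528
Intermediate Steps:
S(L) = -54 + 18*L (S(L) = -9*(6*((-2 + L)/(-5 + 3)) + L) = -9*(6*((-2 + L)/(-2)) + L) = -9*(6*((-2 + L)*(-½)) + L) = -9*(6*(1 - L/2) + L) = -9*((6 - 3*L) + L) = -9*(6 - 2*L) = -54 + 18*L)
S(7)*(-174) = (-54 + 18*7)*(-174) = (-54 + 126)*(-174) = 72*(-174) = -12528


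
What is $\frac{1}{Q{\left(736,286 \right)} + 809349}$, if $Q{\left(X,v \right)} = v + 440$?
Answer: $\frac{1}{810075} \approx 1.2345 \cdot 10^{-6}$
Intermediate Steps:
$Q{\left(X,v \right)} = 440 + v$
$\frac{1}{Q{\left(736,286 \right)} + 809349} = \frac{1}{\left(440 + 286\right) + 809349} = \frac{1}{726 + 809349} = \frac{1}{810075}$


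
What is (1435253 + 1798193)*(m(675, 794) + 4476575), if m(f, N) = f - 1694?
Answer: 14471468645976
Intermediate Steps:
m(f, N) = -1694 + f
(1435253 + 1798193)*(m(675, 794) + 4476575) = (1435253 + 1798193)*((-1694 + 675) + 4476575) = 3233446*(-1019 + 4476575) = 3233446*4475556 = 14471468645976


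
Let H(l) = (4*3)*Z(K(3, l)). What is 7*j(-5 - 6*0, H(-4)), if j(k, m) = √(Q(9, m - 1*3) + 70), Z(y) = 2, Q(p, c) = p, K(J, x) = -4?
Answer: 7*√79 ≈ 62.217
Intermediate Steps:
H(l) = 24 (H(l) = (4*3)*2 = 12*2 = 24)
j(k, m) = √79 (j(k, m) = √(9 + 70) = √79)
7*j(-5 - 6*0, H(-4)) = 7*√79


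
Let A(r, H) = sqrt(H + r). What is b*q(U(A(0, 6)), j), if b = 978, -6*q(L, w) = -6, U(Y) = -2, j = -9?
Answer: 978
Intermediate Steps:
q(L, w) = 1 (q(L, w) = -1/6*(-6) = 1)
b*q(U(A(0, 6)), j) = 978*1 = 978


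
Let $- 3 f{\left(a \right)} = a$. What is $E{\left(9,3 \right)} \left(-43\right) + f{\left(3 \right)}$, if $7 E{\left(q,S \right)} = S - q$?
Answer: $\frac{251}{7} \approx 35.857$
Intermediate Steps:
$E{\left(q,S \right)} = - \frac{q}{7} + \frac{S}{7}$ ($E{\left(q,S \right)} = \frac{S - q}{7} = - \frac{q}{7} + \frac{S}{7}$)
$f{\left(a \right)} = - \frac{a}{3}$
$E{\left(9,3 \right)} \left(-43\right) + f{\left(3 \right)} = \left(\left(- \frac{1}{7}\right) 9 + \frac{1}{7} \cdot 3\right) \left(-43\right) - 1 = \left(- \frac{9}{7} + \frac{3}{7}\right) \left(-43\right) - 1 = \left(- \frac{6}{7}\right) \left(-43\right) - 1 = \frac{258}{7} - 1 = \frac{251}{7}$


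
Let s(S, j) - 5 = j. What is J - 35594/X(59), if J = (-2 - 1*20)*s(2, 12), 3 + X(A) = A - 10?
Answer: -26399/23 ≈ -1147.8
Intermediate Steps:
X(A) = -13 + A (X(A) = -3 + (A - 10) = -3 + (-10 + A) = -13 + A)
s(S, j) = 5 + j
J = -374 (J = (-2 - 1*20)*(5 + 12) = (-2 - 20)*17 = -22*17 = -374)
J - 35594/X(59) = -374 - 35594/(-13 + 59) = -374 - 35594/46 = -374 - 35594*1/46 = -374 - 17797/23 = -26399/23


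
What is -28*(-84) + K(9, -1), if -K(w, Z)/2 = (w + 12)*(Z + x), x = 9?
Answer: 2016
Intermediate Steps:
K(w, Z) = -2*(9 + Z)*(12 + w) (K(w, Z) = -2*(w + 12)*(Z + 9) = -2*(12 + w)*(9 + Z) = -2*(9 + Z)*(12 + w))
-28*(-84) + K(9, -1) = -28*(-84) + (-216 - 24*(-1) - 18*9 - 2*(-1)*9) = 2352 + (-216 + 24 - 162 + 18) = 2352 - 336 = 2016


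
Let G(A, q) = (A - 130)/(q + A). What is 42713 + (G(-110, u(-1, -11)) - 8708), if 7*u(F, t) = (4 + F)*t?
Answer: 27307695/803 ≈ 34007.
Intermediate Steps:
u(F, t) = t*(4 + F)/7 (u(F, t) = ((4 + F)*t)/7 = (t*(4 + F))/7 = t*(4 + F)/7)
G(A, q) = (-130 + A)/(A + q)
42713 + (G(-110, u(-1, -11)) - 8708) = 42713 + ((-130 - 110)/(-110 + (1/7)*(-11)*(4 - 1)) - 8708) = 42713 + (-240/(-110 + (1/7)*(-11)*3) - 8708) = 42713 + (-240/(-110 - 33/7) - 8708) = 42713 + (-240/(-803/7) - 8708) = 42713 + (-7/803*(-240) - 8708) = 42713 + (1680/803 - 8708) = 42713 - 6990844/803 = 27307695/803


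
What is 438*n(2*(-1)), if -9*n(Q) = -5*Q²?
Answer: 2920/3 ≈ 973.33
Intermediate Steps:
n(Q) = 5*Q²/9 (n(Q) = -(-5)*Q²/9 = 5*Q²/9)
438*n(2*(-1)) = 438*(5*(2*(-1))²/9) = 438*((5/9)*(-2)²) = 438*((5/9)*4) = 438*(20/9) = 2920/3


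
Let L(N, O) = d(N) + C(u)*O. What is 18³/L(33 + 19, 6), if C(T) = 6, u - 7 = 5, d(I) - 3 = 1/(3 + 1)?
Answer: 23328/157 ≈ 148.59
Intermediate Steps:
d(I) = 13/4 (d(I) = 3 + 1/(3 + 1) = 3 + 1/4 = 3 + ¼ = 13/4)
u = 12 (u = 7 + 5 = 12)
L(N, O) = 13/4 + 6*O
18³/L(33 + 19, 6) = 18³/(13/4 + 6*6) = 5832/(13/4 + 36) = 5832/(157/4) = 5832*(4/157) = 23328/157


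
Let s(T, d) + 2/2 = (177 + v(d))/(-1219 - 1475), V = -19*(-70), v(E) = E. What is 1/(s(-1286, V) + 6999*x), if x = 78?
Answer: 2694/1470709667 ≈ 1.8318e-6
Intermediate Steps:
V = 1330
s(T, d) = -957/898 - d/2694 (s(T, d) = -1 + (177 + d)/(-1219 - 1475) = -1 + (177 + d)/(-2694) = -1 + (177 + d)*(-1/2694) = -1 + (-59/898 - d/2694) = -957/898 - d/2694)
1/(s(-1286, V) + 6999*x) = 1/((-957/898 - 1/2694*1330) + 6999*78) = 1/((-957/898 - 665/1347) + 545922) = 1/(-4201/2694 + 545922) = 1/(1470709667/2694) = 2694/1470709667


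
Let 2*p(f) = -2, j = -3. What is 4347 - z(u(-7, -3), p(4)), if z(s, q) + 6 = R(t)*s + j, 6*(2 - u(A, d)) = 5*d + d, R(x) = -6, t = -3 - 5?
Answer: 4386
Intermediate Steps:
p(f) = -1 (p(f) = (1/2)*(-2) = -1)
t = -8
u(A, d) = 2 - d (u(A, d) = 2 - (5*d + d)/6 = 2 - d)
z(s, q) = -9 - 6*s (z(s, q) = -6 + (-6*s - 3) = -6 + (-3 - 6*s) = -9 - 6*s)
4347 - z(u(-7, -3), p(4)) = 4347 - (-9 - 6*(2 - 1*(-3))) = 4347 - (-9 - 6*(2 + 3)) = 4347 - (-9 - 6*5) = 4347 - (-9 - 30) = 4347 - 1*(-39) = 4347 + 39 = 4386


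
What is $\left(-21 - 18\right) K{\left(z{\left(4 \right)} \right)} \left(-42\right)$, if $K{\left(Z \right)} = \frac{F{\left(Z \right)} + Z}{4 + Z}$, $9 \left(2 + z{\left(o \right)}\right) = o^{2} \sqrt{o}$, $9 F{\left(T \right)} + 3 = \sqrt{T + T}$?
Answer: $\frac{9009}{25} + \frac{546 \sqrt{7}}{25} \approx 418.14$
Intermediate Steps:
$F{\left(T \right)} = - \frac{1}{3} + \frac{\sqrt{2} \sqrt{T}}{9}$ ($F{\left(T \right)} = - \frac{1}{3} + \frac{\sqrt{T + T}}{9} = - \frac{1}{3} + \frac{\sqrt{2 T}}{9} = - \frac{1}{3} + \frac{\sqrt{2} \sqrt{T}}{9}$)
$z{\left(o \right)} = -2 + \frac{o^{\frac{5}{2}}}{9}$ ($z{\left(o \right)} = -2 + \frac{o^{2} \sqrt{o}}{9} = -2 + \frac{o^{\frac{5}{2}}}{9}$)
$K{\left(Z \right)} = \frac{- \frac{1}{3} + Z + \frac{\sqrt{2} \sqrt{Z}}{9}}{4 + Z}$ ($K{\left(Z \right)} = \frac{\left(- \frac{1}{3} + \frac{\sqrt{2} \sqrt{Z}}{9}\right) + Z}{4 + Z} = \frac{- \frac{1}{3} + Z + \frac{\sqrt{2} \sqrt{Z}}{9}}{4 + Z}$)
$\left(-21 - 18\right) K{\left(z{\left(4 \right)} \right)} \left(-42\right) = \left(-21 - 18\right) \frac{-3 + 9 \left(-2 + \frac{4^{\frac{5}{2}}}{9}\right) + \sqrt{2} \sqrt{-2 + \frac{4^{\frac{5}{2}}}{9}}}{9 \left(4 - \left(2 - \frac{4^{\frac{5}{2}}}{9}\right)\right)} \left(-42\right) = - 39 \frac{-3 + 9 \left(-2 + \frac{1}{9} \cdot 32\right) + \sqrt{2} \sqrt{-2 + \frac{1}{9} \cdot 32}}{9 \left(4 + \left(-2 + \frac{1}{9} \cdot 32\right)\right)} \left(-42\right) = - 39 \frac{-3 + 9 \left(-2 + \frac{32}{9}\right) + \sqrt{2} \sqrt{-2 + \frac{32}{9}}}{9 \left(4 + \left(-2 + \frac{32}{9}\right)\right)} \left(-42\right) = - 39 \frac{-3 + 9 \cdot \frac{14}{9} + \sqrt{2} \sqrt{\frac{14}{9}}}{9 \left(4 + \frac{14}{9}\right)} \left(-42\right) = - 39 \frac{-3 + 14 + \sqrt{2} \frac{\sqrt{14}}{3}}{9 \cdot \frac{50}{9}} \left(-42\right) = - 39 \cdot \frac{1}{9} \cdot \frac{9}{50} \left(-3 + 14 + \frac{2 \sqrt{7}}{3}\right) \left(-42\right) = - 39 \cdot \frac{1}{9} \cdot \frac{9}{50} \left(11 + \frac{2 \sqrt{7}}{3}\right) \left(-42\right) = - 39 \left(\frac{11}{50} + \frac{\sqrt{7}}{75}\right) \left(-42\right) = \left(- \frac{429}{50} - \frac{13 \sqrt{7}}{25}\right) \left(-42\right) = \frac{9009}{25} + \frac{546 \sqrt{7}}{25}$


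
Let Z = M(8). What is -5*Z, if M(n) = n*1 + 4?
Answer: -60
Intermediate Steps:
M(n) = 4 + n (M(n) = n + 4 = 4 + n)
Z = 12 (Z = 4 + 8 = 12)
-5*Z = -5*12 = -60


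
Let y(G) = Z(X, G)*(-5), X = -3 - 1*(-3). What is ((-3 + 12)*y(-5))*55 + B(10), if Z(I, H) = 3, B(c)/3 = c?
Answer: -7395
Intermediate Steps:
X = 0 (X = -3 + 3 = 0)
B(c) = 3*c
y(G) = -15 (y(G) = 3*(-5) = -15)
((-3 + 12)*y(-5))*55 + B(10) = ((-3 + 12)*(-15))*55 + 3*10 = (9*(-15))*55 + 30 = -135*55 + 30 = -7425 + 30 = -7395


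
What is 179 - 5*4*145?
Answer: -2721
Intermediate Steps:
179 - 5*4*145 = 179 - 20*145 = 179 - 2900 = -2721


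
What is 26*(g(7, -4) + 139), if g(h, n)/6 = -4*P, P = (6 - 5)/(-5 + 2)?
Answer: 3822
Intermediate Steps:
P = -1/3 (P = 1/(-3) = 1*(-1/3) = -1/3 ≈ -0.33333)
g(h, n) = 8 (g(h, n) = 6*(-4*(-1/3)) = 6*(4/3) = 8)
26*(g(7, -4) + 139) = 26*(8 + 139) = 26*147 = 3822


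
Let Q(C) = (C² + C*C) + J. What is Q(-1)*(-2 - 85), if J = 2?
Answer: -348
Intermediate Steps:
Q(C) = 2 + 2*C² (Q(C) = (C² + C*C) + 2 = (C² + C²) + 2 = 2*C² + 2 = 2 + 2*C²)
Q(-1)*(-2 - 85) = (2 + 2*(-1)²)*(-2 - 85) = (2 + 2*1)*(-87) = (2 + 2)*(-87) = 4*(-87) = -348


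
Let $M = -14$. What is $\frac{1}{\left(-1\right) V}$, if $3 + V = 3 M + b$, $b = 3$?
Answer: $\frac{1}{42} \approx 0.02381$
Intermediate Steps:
$V = -42$ ($V = -3 + \left(3 \left(-14\right) + 3\right) = -3 + \left(-42 + 3\right) = -3 - 39 = -42$)
$\frac{1}{\left(-1\right) V} = \frac{1}{\left(-1\right) \left(-42\right)} = \frac{1}{42}$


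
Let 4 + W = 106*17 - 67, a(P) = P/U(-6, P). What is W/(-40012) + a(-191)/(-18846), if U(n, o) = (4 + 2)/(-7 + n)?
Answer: -18442772/282774807 ≈ -0.065221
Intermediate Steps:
U(n, o) = 6/(-7 + n)
a(P) = -13*P/6 (a(P) = P/((6/(-7 - 6))) = P/((6/(-13))) = P/((6*(-1/13))) = P/(-6/13) = P*(-13/6) = -13*P/6)
W = 1731 (W = -4 + (106*17 - 67) = -4 + (1802 - 67) = -4 + 1735 = 1731)
W/(-40012) + a(-191)/(-18846) = 1731/(-40012) - 13/6*(-191)/(-18846) = 1731*(-1/40012) + (2483/6)*(-1/18846) = -1731/40012 - 2483/113076 = -18442772/282774807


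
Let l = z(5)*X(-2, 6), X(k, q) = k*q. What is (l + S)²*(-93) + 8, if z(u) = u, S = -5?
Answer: -392917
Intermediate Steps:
l = -60 (l = 5*(-2*6) = 5*(-12) = -60)
(l + S)²*(-93) + 8 = (-60 - 5)²*(-93) + 8 = (-65)²*(-93) + 8 = 4225*(-93) + 8 = -392925 + 8 = -392917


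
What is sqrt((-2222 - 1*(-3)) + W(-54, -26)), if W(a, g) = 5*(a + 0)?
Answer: I*sqrt(2489) ≈ 49.89*I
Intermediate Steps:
W(a, g) = 5*a
sqrt((-2222 - 1*(-3)) + W(-54, -26)) = sqrt((-2222 - 1*(-3)) + 5*(-54)) = sqrt((-2222 + 3) - 270) = sqrt(-2219 - 270) = sqrt(-2489) = I*sqrt(2489)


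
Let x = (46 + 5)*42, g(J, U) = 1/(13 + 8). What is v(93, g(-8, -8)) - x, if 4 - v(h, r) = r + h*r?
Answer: -44992/21 ≈ -2142.5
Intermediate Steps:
g(J, U) = 1/21
v(h, r) = 4 - r - h*r (v(h, r) = 4 - (r + h*r) = 4 + (-r - h*r) = 4 - r - h*r)
x = 2142 (x = 51*42 = 2142)
v(93, g(-8, -8)) - x = (4 - 1*1/21 - 1*93*1/21) - 1*2142 = (4 - 1/21 - 31/7) - 2142 = -10/21 - 2142 = -44992/21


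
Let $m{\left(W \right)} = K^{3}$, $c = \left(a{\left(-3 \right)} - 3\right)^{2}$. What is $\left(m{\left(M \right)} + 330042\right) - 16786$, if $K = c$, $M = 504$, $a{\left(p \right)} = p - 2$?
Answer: $575400$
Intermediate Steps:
$a{\left(p \right)} = -2 + p$ ($a{\left(p \right)} = p - 2 = -2 + p$)
$c = 64$ ($c = \left(\left(-2 - 3\right) - 3\right)^{2} = \left(-5 - 3\right)^{2} = \left(-8\right)^{2} = 64$)
$K = 64$
$m{\left(W \right)} = 262144$ ($m{\left(W \right)} = 64^{3} = 262144$)
$\left(m{\left(M \right)} + 330042\right) - 16786 = \left(262144 + 330042\right) - 16786 = 592186 - 16786 = 575400$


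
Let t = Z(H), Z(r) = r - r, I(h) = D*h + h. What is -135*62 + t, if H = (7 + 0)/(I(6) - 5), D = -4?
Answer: -8370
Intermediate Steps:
I(h) = -3*h (I(h) = -4*h + h = -3*h)
H = -7/23 (H = (7 + 0)/(-3*6 - 5) = 7/(-18 - 5) = 7/(-23) = 7*(-1/23) = -7/23 ≈ -0.30435)
Z(r) = 0
t = 0
-135*62 + t = -135*62 + 0 = -8370 + 0 = -8370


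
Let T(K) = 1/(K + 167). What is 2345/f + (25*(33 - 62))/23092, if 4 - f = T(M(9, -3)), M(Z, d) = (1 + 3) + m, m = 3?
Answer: 1884344977/3209788 ≈ 587.06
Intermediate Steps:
M(Z, d) = 7 (M(Z, d) = (1 + 3) + 3 = 4 + 3 = 7)
T(K) = 1/(167 + K)
f = 695/174 (f = 4 - 1/(167 + 7) = 4 - 1/174 = 695/174 ≈ 3.9943)
2345/f + (25*(33 - 62))/23092 = 2345/(695/174) + (25*(33 - 62))/23092 = 2345*(174/695) + (25*(-29))*(1/23092) = 81606/139 - 725*1/23092 = 81606/139 - 725/23092 = 1884344977/3209788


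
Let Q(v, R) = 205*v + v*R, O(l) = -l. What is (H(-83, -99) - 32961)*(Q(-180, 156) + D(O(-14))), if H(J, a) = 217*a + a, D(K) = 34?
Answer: 3542349678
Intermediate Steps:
Q(v, R) = 205*v + R*v
H(J, a) = 218*a
(H(-83, -99) - 32961)*(Q(-180, 156) + D(O(-14))) = (218*(-99) - 32961)*(-180*(205 + 156) + 34) = (-21582 - 32961)*(-180*361 + 34) = -54543*(-64980 + 34) = -54543*(-64946) = 3542349678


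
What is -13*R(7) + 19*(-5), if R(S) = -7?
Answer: -4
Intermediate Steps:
-13*R(7) + 19*(-5) = -13*(-7) + 19*(-5) = 91 - 95 = -4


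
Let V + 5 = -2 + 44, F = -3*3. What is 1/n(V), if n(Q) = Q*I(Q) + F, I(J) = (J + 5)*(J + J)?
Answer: 1/114987 ≈ 8.6966e-6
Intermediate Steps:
F = -9
V = 37 (V = -5 + (-2 + 44) = -5 + 42 = 37)
I(J) = 2*J*(5 + J) (I(J) = (5 + J)*(2*J) = 2*J*(5 + J))
n(Q) = -9 + 2*Q**2*(5 + Q) (n(Q) = Q*(2*Q*(5 + Q)) - 9 = 2*Q**2*(5 + Q) - 9 = -9 + 2*Q**2*(5 + Q))
1/n(V) = 1/(-9 + 2*37**2*(5 + 37)) = 1/(-9 + 2*1369*42) = 1/(-9 + 114996) = 1/114987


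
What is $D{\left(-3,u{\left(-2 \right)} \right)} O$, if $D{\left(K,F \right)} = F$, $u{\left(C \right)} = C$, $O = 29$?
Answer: $-58$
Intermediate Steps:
$D{\left(-3,u{\left(-2 \right)} \right)} O = \left(-2\right) 29 = -58$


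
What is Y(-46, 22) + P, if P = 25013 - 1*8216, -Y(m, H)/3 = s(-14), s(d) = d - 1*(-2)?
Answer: 16833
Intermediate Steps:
s(d) = 2 + d (s(d) = d + 2 = 2 + d)
Y(m, H) = 36 (Y(m, H) = -3*(2 - 14) = -3*(-12) = 36)
P = 16797 (P = 25013 - 8216 = 16797)
Y(-46, 22) + P = 36 + 16797 = 16833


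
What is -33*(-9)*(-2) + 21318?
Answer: 20724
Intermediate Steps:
-33*(-9)*(-2) + 21318 = 297*(-2) + 21318 = -594 + 21318 = 20724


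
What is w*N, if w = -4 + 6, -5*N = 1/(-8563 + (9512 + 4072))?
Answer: -2/25105 ≈ -7.9665e-5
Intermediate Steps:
N = -1/25105 (N = -1/(5*(-8563 + (9512 + 4072))) = -1/(5*(-8563 + 13584)) = -⅕/5021 = -⅕*1/5021 = -1/25105 ≈ -3.9833e-5)
w = 2
w*N = 2*(-1/25105) = -2/25105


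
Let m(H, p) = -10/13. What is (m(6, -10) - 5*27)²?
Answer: 3115225/169 ≈ 18433.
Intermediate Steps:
m(H, p) = -10/13 (m(H, p) = -10*1/13 = -10/13)
(m(6, -10) - 5*27)² = (-10/13 - 5*27)² = (-10/13 - 135)² = (-1765/13)² = 3115225/169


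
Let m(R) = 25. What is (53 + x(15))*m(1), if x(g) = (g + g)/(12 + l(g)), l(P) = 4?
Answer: 10975/8 ≈ 1371.9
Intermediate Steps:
x(g) = g/8 (x(g) = (g + g)/(12 + 4) = (2*g)/16 = (2*g)*(1/16) = g/8)
(53 + x(15))*m(1) = (53 + (⅛)*15)*25 = (53 + 15/8)*25 = (439/8)*25 = 10975/8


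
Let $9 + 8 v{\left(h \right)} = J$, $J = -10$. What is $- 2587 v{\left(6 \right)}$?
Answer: $\frac{49153}{8} \approx 6144.1$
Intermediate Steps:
$v{\left(h \right)} = - \frac{19}{8}$ ($v{\left(h \right)} = - \frac{9}{8} + \frac{1}{8} \left(-10\right) = - \frac{9}{8} - \frac{5}{4} = - \frac{19}{8}$)
$- 2587 v{\left(6 \right)} = \left(-2587\right) \left(- \frac{19}{8}\right) = \frac{49153}{8}$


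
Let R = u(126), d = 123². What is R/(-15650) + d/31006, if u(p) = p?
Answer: 116431047/242621950 ≈ 0.47989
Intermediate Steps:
d = 15129
R = 126
R/(-15650) + d/31006 = 126/(-15650) + 15129/31006 = 126*(-1/15650) + 15129*(1/31006) = -63/7825 + 15129/31006 = 116431047/242621950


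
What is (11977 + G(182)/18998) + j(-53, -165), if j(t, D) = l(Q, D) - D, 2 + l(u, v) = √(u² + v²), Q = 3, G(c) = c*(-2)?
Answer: 16473954/1357 + 3*√3026 ≈ 12305.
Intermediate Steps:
G(c) = -2*c
l(u, v) = -2 + √(u² + v²)
j(t, D) = -2 + √(9 + D²) - D (j(t, D) = (-2 + √(3² + D²)) - D = (-2 + √(9 + D²)) - D = -2 + √(9 + D²) - D)
(11977 + G(182)/18998) + j(-53, -165) = (11977 - 2*182/18998) + (-2 + √(9 + (-165)²) - 1*(-165)) = (11977 - 364*1/18998) + (-2 + √(9 + 27225) + 165) = (11977 - 26/1357) + (-2 + √27234 + 165) = 16252763/1357 + (-2 + 3*√3026 + 165) = 16252763/1357 + (163 + 3*√3026) = 16473954/1357 + 3*√3026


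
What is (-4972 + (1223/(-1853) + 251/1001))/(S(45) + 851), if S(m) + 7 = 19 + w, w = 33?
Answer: -2305772059/415487072 ≈ -5.5496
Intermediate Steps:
S(m) = 45 (S(m) = -7 + (19 + 33) = -7 + 52 = 45)
(-4972 + (1223/(-1853) + 251/1001))/(S(45) + 851) = (-4972 + (1223/(-1853) + 251/1001))/(45 + 851) = (-4972 + (1223*(-1/1853) + 251*(1/1001)))/896 = (-4972 + (-1223/1853 + 251/1001))*(1/896) = (-4972 - 759120/1854853)*(1/896) = -9223088236/1854853*1/896 = -2305772059/415487072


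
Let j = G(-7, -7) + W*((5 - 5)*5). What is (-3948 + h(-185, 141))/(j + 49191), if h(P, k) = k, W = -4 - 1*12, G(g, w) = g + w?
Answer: -3807/49177 ≈ -0.077414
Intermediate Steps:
W = -16 (W = -4 - 12 = -16)
j = -14 (j = (-7 - 7) - 16*(5 - 5)*5 = -14 - 0*5 = -14 - 16*0 = -14 + 0 = -14)
(-3948 + h(-185, 141))/(j + 49191) = (-3948 + 141)/(-14 + 49191) = -3807/49177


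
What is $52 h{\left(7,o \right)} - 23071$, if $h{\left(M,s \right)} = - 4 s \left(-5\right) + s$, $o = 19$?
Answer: $-2323$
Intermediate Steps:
$h{\left(M,s \right)} = 21 s$ ($h{\left(M,s \right)} = 20 s + s = 21 s$)
$52 h{\left(7,o \right)} - 23071 = 52 \cdot 21 \cdot 19 - 23071 = 52 \cdot 399 - 23071 = 20748 - 23071 = -2323$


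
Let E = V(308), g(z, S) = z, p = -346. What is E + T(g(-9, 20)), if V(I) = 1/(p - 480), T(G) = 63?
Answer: 52037/826 ≈ 62.999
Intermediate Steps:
V(I) = -1/826 (V(I) = 1/(-346 - 480) = 1/(-826) = -1/826)
E = -1/826 ≈ -0.0012107
E + T(g(-9, 20)) = -1/826 + 63 = 52037/826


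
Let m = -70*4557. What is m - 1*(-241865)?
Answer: -77125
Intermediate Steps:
m = -318990
m - 1*(-241865) = -318990 - 1*(-241865) = -318990 + 241865 = -77125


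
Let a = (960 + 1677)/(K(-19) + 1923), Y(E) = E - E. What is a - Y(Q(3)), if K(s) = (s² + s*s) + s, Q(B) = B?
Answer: 2637/2626 ≈ 1.0042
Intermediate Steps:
Y(E) = 0
K(s) = s + 2*s² (K(s) = (s² + s²) + s = 2*s² + s = s + 2*s²)
a = 2637/2626 (a = (960 + 1677)/(-19*(1 + 2*(-19)) + 1923) = 2637/(-19*(1 - 38) + 1923) = 2637/(-19*(-37) + 1923) = 2637/(703 + 1923) = 2637/2626 ≈ 1.0042)
a - Y(Q(3)) = 2637/2626 - 1*0 = 2637/2626 + 0 = 2637/2626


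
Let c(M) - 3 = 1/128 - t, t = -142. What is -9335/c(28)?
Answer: -1194880/18561 ≈ -64.376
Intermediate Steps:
c(M) = 18561/128 (c(M) = 3 + (1/128 - 1*(-142)) = 3 + (1/128 + 142) = 3 + 18177/128 = 18561/128)
-9335/c(28) = -9335/18561/128 = -9335*128/18561 = -1194880/18561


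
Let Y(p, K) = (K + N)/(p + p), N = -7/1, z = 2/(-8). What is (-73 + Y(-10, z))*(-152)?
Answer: 110409/10 ≈ 11041.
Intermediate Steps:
z = -1/4 (z = 2*(-1/8) = -1/4 ≈ -0.25000)
N = -7 (N = -7*1 = -7)
Y(p, K) = (-7 + K)/(2*p) (Y(p, K) = (K - 7)/(p + p) = (-7 + K)/((2*p)) = (-7 + K)*(1/(2*p)) = (-7 + K)/(2*p))
(-73 + Y(-10, z))*(-152) = (-73 + (1/2)*(-7 - 1/4)/(-10))*(-152) = (-73 + (1/2)*(-1/10)*(-29/4))*(-152) = (-73 + 29/80)*(-152) = -5811/80*(-152) = 110409/10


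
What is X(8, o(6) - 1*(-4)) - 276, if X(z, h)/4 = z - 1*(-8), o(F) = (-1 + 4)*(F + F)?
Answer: -212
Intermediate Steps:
o(F) = 6*F (o(F) = 3*(2*F) = 6*F)
X(z, h) = 32 + 4*z (X(z, h) = 4*(z - 1*(-8)) = 4*(z + 8) = 4*(8 + z) = 32 + 4*z)
X(8, o(6) - 1*(-4)) - 276 = (32 + 4*8) - 276 = (32 + 32) - 276 = 64 - 276 = -212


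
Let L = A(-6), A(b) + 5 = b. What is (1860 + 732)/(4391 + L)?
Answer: 216/365 ≈ 0.59178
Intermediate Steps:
A(b) = -5 + b
L = -11 (L = -5 - 6 = -11)
(1860 + 732)/(4391 + L) = (1860 + 732)/(4391 - 11) = 2592/4380 = 2592*(1/4380) = 216/365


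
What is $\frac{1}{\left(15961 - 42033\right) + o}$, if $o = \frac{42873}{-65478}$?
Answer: $- \frac{21826}{569061763} \approx -3.8354 \cdot 10^{-5}$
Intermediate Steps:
$o = - \frac{14291}{21826}$ ($o = 42873 \left(- \frac{1}{65478}\right) = - \frac{14291}{21826} \approx -0.65477$)
$\frac{1}{\left(15961 - 42033\right) + o} = \frac{1}{\left(15961 - 42033\right) - \frac{14291}{21826}} = \frac{1}{-26072 - \frac{14291}{21826}} = \frac{1}{- \frac{569061763}{21826}} = - \frac{21826}{569061763}$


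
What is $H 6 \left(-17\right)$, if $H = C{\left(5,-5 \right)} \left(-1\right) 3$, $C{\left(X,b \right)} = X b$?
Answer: $-7650$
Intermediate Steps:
$H = 75$ ($H = 5 \left(-5\right) \left(-1\right) 3 = \left(-25\right) \left(-1\right) 3 = 25 \cdot 3 = 75$)
$H 6 \left(-17\right) = 75 \cdot 6 \left(-17\right) = 450 \left(-17\right) = -7650$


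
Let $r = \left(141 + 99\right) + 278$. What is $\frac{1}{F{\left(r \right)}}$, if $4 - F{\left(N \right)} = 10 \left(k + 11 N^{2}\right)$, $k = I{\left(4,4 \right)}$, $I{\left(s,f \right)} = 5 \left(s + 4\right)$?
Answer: $- \frac{1}{29516036} \approx -3.388 \cdot 10^{-8}$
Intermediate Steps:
$I{\left(s,f \right)} = 20 + 5 s$ ($I{\left(s,f \right)} = 5 \left(4 + s\right) = 20 + 5 s$)
$k = 40$ ($k = 20 + 5 \cdot 4 = 20 + 20 = 40$)
$r = 518$ ($r = 240 + 278 = 518$)
$F{\left(N \right)} = -396 - 110 N^{2}$ ($F{\left(N \right)} = 4 - 10 \left(40 + 11 N^{2}\right) = 4 - \left(400 + 110 N^{2}\right) = -396 - 110 N^{2}$)
$\frac{1}{F{\left(r \right)}} = \frac{1}{-396 - 110 \cdot 518^{2}} = \frac{1}{-396 - 29515640} = \frac{1}{-29516036} = - \frac{1}{29516036}$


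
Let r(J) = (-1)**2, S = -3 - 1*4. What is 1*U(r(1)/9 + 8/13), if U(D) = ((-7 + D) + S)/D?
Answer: -1553/85 ≈ -18.271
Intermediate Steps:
S = -7 (S = -3 - 4 = -7)
r(J) = 1
U(D) = (-14 + D)/D (U(D) = ((-7 + D) - 7)/D = (-14 + D)/D)
1*U(r(1)/9 + 8/13) = 1*((-14 + (1/9 + 8/13))/(1/9 + 8/13)) = 1*((-14 + 85/117)/(85/117)) = 1*((117/85)*(-1553/117)) = 1*(-1553/85) = -1553/85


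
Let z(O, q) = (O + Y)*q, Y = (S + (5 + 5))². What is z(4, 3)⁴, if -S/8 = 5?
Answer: 54095201243136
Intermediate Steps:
S = -40 (S = -8*5 = -40)
Y = 900 (Y = (-40 + (5 + 5))² = (-40 + 10)² = (-30)² = 900)
z(O, q) = q*(900 + O) (z(O, q) = (O + 900)*q = (900 + O)*q = q*(900 + O))
z(4, 3)⁴ = (3*(900 + 4))⁴ = (3*904)⁴ = 2712⁴ = 54095201243136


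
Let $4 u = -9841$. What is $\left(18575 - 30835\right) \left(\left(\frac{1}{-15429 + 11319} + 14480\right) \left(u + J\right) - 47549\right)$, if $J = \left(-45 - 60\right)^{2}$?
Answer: $- \frac{1249335239808553}{822} \approx -1.5199 \cdot 10^{12}$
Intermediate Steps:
$u = - \frac{9841}{4}$ ($u = \frac{1}{4} \left(-9841\right) = - \frac{9841}{4} \approx -2460.3$)
$J = 11025$ ($J = \left(-105\right)^{2} = 11025$)
$\left(18575 - 30835\right) \left(\left(\frac{1}{-15429 + 11319} + 14480\right) \left(u + J\right) - 47549\right) = \left(18575 - 30835\right) \left(\left(\frac{1}{-15429 + 11319} + 14480\right) \left(- \frac{9841}{4} + 11025\right) - 47549\right) = - 12260 \left(\left(\frac{1}{-4110} + 14480\right) \frac{34259}{4} - 47549\right) = - 12260 \left(\left(- \frac{1}{4110} + 14480\right) \frac{34259}{4} - 47549\right) = - 12260 \left(\frac{59512799}{4110} \cdot \frac{34259}{4} - 47549\right) = - 12260 \left(\frac{2038848980941}{16440} - 47549\right) = \left(-12260\right) \frac{2038067275381}{16440} = - \frac{1249335239808553}{822}$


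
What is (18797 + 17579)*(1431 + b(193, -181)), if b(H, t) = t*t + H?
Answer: 1250788760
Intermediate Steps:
b(H, t) = H + t² (b(H, t) = t² + H = H + t²)
(18797 + 17579)*(1431 + b(193, -181)) = (18797 + 17579)*(1431 + (193 + (-181)²)) = 36376*(1431 + (193 + 32761)) = 36376*(1431 + 32954) = 36376*34385 = 1250788760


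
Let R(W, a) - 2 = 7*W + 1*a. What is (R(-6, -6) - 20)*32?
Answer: -2112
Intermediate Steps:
R(W, a) = 2 + a + 7*W (R(W, a) = 2 + (7*W + 1*a) = 2 + (7*W + a) = 2 + (a + 7*W) = 2 + a + 7*W)
(R(-6, -6) - 20)*32 = ((2 - 6 + 7*(-6)) - 20)*32 = ((2 - 6 - 42) - 20)*32 = (-46 - 20)*32 = -66*32 = -2112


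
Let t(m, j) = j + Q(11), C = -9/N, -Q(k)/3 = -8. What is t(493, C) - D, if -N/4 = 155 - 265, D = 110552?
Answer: -48632329/440 ≈ -1.1053e+5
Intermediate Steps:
Q(k) = 24 (Q(k) = -3*(-8) = 24)
N = 440 (N = -4*(155 - 265) = -4*(-110) = 440)
C = -9/440 ≈ -0.020455
t(m, j) = 24 + j (t(m, j) = j + 24 = 24 + j)
t(493, C) - D = (24 - 9/440) - 1*110552 = 10551/440 - 110552 = -48632329/440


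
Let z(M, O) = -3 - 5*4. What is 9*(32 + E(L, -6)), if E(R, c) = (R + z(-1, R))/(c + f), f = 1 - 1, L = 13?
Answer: 303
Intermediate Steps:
z(M, O) = -23 (z(M, O) = -3 - 20 = -23)
f = 0
E(R, c) = (-23 + R)/c (E(R, c) = (R - 23)/(c + 0) = (-23 + R)/c)
9*(32 + E(L, -6)) = 9*(32 + (-23 + 13)/(-6)) = 9*(32 - ⅙*(-10)) = 9*(32 + 5/3) = 9*(101/3) = 303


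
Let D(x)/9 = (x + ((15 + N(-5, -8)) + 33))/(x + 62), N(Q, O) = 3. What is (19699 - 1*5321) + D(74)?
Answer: 1956533/136 ≈ 14386.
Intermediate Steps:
D(x) = 9*(51 + x)/(62 + x) (D(x) = 9*((x + ((15 + 3) + 33))/(x + 62)) = 9*((x + (18 + 33))/(62 + x)) = 9*((x + 51)/(62 + x)) = 9*((51 + x)/(62 + x)) = 9*(51 + x)/(62 + x))
(19699 - 1*5321) + D(74) = (19699 - 1*5321) + 9*(51 + 74)/(62 + 74) = (19699 - 5321) + 9*125/136 = 14378 + 9*(1/136)*125 = 14378 + 1125/136 = 1956533/136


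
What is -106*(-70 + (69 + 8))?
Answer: -742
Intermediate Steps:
-106*(-70 + (69 + 8)) = -106*(-70 + 77) = -106*7 = -742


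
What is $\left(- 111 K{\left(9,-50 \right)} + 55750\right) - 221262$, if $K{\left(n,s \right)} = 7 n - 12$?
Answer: $-171173$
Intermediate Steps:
$K{\left(n,s \right)} = -12 + 7 n$
$\left(- 111 K{\left(9,-50 \right)} + 55750\right) - 221262 = \left(- 111 \left(-12 + 7 \cdot 9\right) + 55750\right) - 221262 = \left(- 111 \left(-12 + 63\right) + 55750\right) - 221262 = \left(\left(-111\right) 51 + 55750\right) - 221262 = \left(-5661 + 55750\right) - 221262 = 50089 - 221262 = -171173$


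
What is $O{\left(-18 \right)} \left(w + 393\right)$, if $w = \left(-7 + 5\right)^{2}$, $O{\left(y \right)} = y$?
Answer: $-7146$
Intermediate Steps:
$w = 4$ ($w = \left(-2\right)^{2} = 4$)
$O{\left(-18 \right)} \left(w + 393\right) = - 18 \left(4 + 393\right) = \left(-18\right) 397 = -7146$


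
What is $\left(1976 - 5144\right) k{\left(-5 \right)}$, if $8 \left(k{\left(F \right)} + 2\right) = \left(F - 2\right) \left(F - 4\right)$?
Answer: $-18612$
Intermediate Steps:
$k{\left(F \right)} = -2 + \frac{\left(-4 + F\right) \left(-2 + F\right)}{8}$ ($k{\left(F \right)} = -2 + \frac{\left(F - 2\right) \left(F - 4\right)}{8} = -2 + \frac{\left(-2 + F\right) \left(-4 + F\right)}{8} = -2 + \frac{\left(-4 + F\right) \left(-2 + F\right)}{8}$)
$\left(1976 - 5144\right) k{\left(-5 \right)} = \left(1976 - 5144\right) \left(-1 - - \frac{15}{4} + \frac{\left(-5\right)^{2}}{8}\right) = \left(1976 - 5144\right) \left(-1 + \frac{15}{4} + \frac{1}{8} \cdot 25\right) = - 3168 \left(-1 + \frac{15}{4} + \frac{25}{8}\right) = \left(-3168\right) \frac{47}{8} = -18612$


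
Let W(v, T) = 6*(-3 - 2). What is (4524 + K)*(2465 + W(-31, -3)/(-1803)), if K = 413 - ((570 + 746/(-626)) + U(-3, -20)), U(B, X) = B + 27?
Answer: 2014408964700/188113 ≈ 1.0709e+7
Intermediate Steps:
U(B, X) = 27 + B
W(v, T) = -30 (W(v, T) = 6*(-5) = -30)
K = -56280/313 (K = 413 - ((570 + 746/(-626)) + (27 - 3)) = 413 - ((570 + 746*(-1/626)) + 24) = 413 - ((570 - 373/313) + 24) = 413 - (178037/313 + 24) = 413 - 1*185549/313 = 413 - 185549/313 = -56280/313 ≈ -179.81)
(4524 + K)*(2465 + W(-31, -3)/(-1803)) = (4524 - 56280/313)*(2465 - 30/(-1803)) = 1359732*(2465 - 30*(-1/1803))/313 = 1359732*(2465 + 10/601)/313 = (1359732/313)*(1481475/601) = 2014408964700/188113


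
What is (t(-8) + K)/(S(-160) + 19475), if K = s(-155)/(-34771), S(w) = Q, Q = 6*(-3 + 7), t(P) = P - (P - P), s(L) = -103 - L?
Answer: -278220/677999729 ≈ -0.00041035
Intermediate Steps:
t(P) = P (t(P) = P - 1*0 = P + 0 = P)
Q = 24 (Q = 6*4 = 24)
S(w) = 24
K = -52/34771 (K = (-103 - 1*(-155))/(-34771) = (-103 + 155)*(-1/34771) = 52*(-1/34771) = -52/34771 ≈ -0.0014955)
(t(-8) + K)/(S(-160) + 19475) = (-8 - 52/34771)/(24 + 19475) = -278220/34771/19499 = -278220/34771*1/19499 = -278220/677999729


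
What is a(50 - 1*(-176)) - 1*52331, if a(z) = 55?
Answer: -52276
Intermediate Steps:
a(50 - 1*(-176)) - 1*52331 = 55 - 1*52331 = 55 - 52331 = -52276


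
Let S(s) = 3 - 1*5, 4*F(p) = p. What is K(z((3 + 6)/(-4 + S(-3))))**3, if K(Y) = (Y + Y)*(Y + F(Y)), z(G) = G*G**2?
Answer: 48427561125/2097152 ≈ 23092.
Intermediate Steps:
F(p) = p/4
S(s) = -2 (S(s) = 3 - 5 = -2)
z(G) = G**3
K(Y) = 5*Y**2/2 (K(Y) = (Y + Y)*(Y + Y/4) = (2*Y)*(5*Y/4) = 5*Y**2/2)
K(z((3 + 6)/(-4 + S(-3))))**3 = (5*(((3 + 6)/(-4 - 2))**3)**2/2)**3 = (5*((9/(-6))**3)**2/2)**3 = (5*((9*(-1/6))**3)**2/2)**3 = (5*((-3/2)**3)**2/2)**3 = (5*(-27/8)**2/2)**3 = ((5/2)*(729/64))**3 = (3645/128)**3 = 48427561125/2097152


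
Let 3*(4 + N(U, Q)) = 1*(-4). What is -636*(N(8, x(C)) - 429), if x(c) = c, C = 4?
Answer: 276236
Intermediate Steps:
N(U, Q) = -16/3 (N(U, Q) = -4 + (1*(-4))/3 = -4 + (⅓)*(-4) = -4 - 4/3 = -16/3)
-636*(N(8, x(C)) - 429) = -636*(-16/3 - 429) = -636*(-1303/3) = 276236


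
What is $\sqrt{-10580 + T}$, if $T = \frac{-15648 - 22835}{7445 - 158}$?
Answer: $\frac{i \sqrt{562082329641}}{7287} \approx 102.88 i$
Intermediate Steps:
$T = - \frac{38483}{7287} \approx -5.2811$
$\sqrt{-10580 + T} = \sqrt{-10580 - \frac{38483}{7287}} = \sqrt{- \frac{77134943}{7287}} = \frac{i \sqrt{562082329641}}{7287}$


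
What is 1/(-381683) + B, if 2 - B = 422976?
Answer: -161441985243/381683 ≈ -4.2297e+5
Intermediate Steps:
B = -422974 (B = 2 - 1*422976 = 2 - 422976 = -422974)
1/(-381683) + B = 1/(-381683) - 422974 = -1/381683 - 422974 = -161441985243/381683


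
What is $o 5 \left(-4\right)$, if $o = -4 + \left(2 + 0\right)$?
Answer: $40$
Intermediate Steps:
$o = -2$ ($o = -4 + 2 = -2$)
$o 5 \left(-4\right) = \left(-2\right) 5 \left(-4\right) = \left(-10\right) \left(-4\right) = 40$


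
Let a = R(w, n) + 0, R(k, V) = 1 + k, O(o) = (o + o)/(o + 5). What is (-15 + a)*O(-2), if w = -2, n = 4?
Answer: 64/3 ≈ 21.333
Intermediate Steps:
O(o) = 2*o/(5 + o) (O(o) = (2*o)/(5 + o) = 2*o/(5 + o))
a = -1 (a = (1 - 2) + 0 = -1 + 0 = -1)
(-15 + a)*O(-2) = (-15 - 1)*(2*(-2)/(5 - 2)) = -32*(-2)/3 = -16*(-4/3) = 64/3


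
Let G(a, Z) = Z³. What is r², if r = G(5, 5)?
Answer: 15625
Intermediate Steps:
r = 125 (r = 5³ = 125)
r² = 125² = 15625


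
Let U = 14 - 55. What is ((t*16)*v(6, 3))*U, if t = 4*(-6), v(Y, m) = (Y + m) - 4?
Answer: 78720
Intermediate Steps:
v(Y, m) = -4 + Y + m
t = -24
U = -41
((t*16)*v(6, 3))*U = ((-24*16)*(-4 + 6 + 3))*(-41) = -384*5*(-41) = -1920*(-41) = 78720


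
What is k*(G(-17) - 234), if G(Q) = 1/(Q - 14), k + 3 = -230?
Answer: 1690415/31 ≈ 54530.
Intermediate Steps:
k = -233 (k = -3 - 230 = -233)
G(Q) = 1/(-14 + Q)
k*(G(-17) - 234) = -233*(1/(-14 - 17) - 234) = -233*(1/(-31) - 234) = -233*(-1/31 - 234) = -233*(-7255/31) = 1690415/31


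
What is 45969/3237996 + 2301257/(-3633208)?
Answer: -607037168535/980359414264 ≈ -0.61920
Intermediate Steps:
45969/3237996 + 2301257/(-3633208) = 45969*(1/3237996) + 2301257*(-1/3633208) = 15323/1079332 - 2301257/3633208 = -607037168535/980359414264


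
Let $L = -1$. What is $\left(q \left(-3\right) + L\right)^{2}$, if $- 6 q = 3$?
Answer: $\frac{1}{4} \approx 0.25$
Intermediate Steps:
$q = - \frac{1}{2}$ ($q = \left(- \frac{1}{6}\right) 3 = - \frac{1}{2} \approx -0.5$)
$\left(q \left(-3\right) + L\right)^{2} = \left(\left(- \frac{1}{2}\right) \left(-3\right) - 1\right)^{2} = \left(\frac{3}{2} - 1\right)^{2} = \left(\frac{1}{2}\right)^{2} = \frac{1}{4}$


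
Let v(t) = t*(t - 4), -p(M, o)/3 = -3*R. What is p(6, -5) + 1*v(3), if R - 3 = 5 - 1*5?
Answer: 24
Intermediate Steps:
R = 3 (R = 3 + (5 - 1*5) = 3 + (5 - 5) = 3 + 0 = 3)
p(M, o) = 27 (p(M, o) = -(-9)*3 = -3*(-9) = 27)
v(t) = t*(-4 + t)
p(6, -5) + 1*v(3) = 27 + 1*(3*(-4 + 3)) = 27 + 1*(3*(-1)) = 27 + 1*(-3) = 27 - 3 = 24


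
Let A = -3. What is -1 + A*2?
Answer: -7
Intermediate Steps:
-1 + A*2 = -1 - 3*2 = -1 - 6 = -7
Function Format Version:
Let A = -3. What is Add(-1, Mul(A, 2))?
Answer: -7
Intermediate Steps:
Add(-1, Mul(A, 2)) = Add(-1, Mul(-3, 2)) = Add(-1, -6) = -7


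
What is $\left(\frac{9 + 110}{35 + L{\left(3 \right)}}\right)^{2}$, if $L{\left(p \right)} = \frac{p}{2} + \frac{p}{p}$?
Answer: $\frac{56644}{5625} \approx 10.07$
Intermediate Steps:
$L{\left(p \right)} = 1 + \frac{p}{2}$ ($L{\left(p \right)} = p \frac{1}{2} + 1 = \frac{p}{2} + 1 = 1 + \frac{p}{2}$)
$\left(\frac{9 + 110}{35 + L{\left(3 \right)}}\right)^{2} = \left(\frac{9 + 110}{35 + \left(1 + \frac{1}{2} \cdot 3\right)}\right)^{2} = \left(\frac{119}{35 + \left(1 + \frac{3}{2}\right)}\right)^{2} = \left(\frac{119}{35 + \frac{5}{2}}\right)^{2} = \left(\frac{119}{\frac{75}{2}}\right)^{2} = \left(119 \cdot \frac{2}{75}\right)^{2} = \left(\frac{238}{75}\right)^{2} = \frac{56644}{5625}$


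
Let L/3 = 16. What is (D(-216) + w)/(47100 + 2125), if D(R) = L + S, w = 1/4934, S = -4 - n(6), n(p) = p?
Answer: 187493/242876150 ≈ 0.00077197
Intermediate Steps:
L = 48 (L = 3*16 = 48)
S = -10 (S = -4 - 1*6 = -4 - 6 = -10)
w = 1/4934 ≈ 0.00020268
D(R) = 38 (D(R) = 48 - 10 = 38)
(D(-216) + w)/(47100 + 2125) = (38 + 1/4934)/(47100 + 2125) = (187493/4934)/49225 = (187493/4934)*(1/49225) = 187493/242876150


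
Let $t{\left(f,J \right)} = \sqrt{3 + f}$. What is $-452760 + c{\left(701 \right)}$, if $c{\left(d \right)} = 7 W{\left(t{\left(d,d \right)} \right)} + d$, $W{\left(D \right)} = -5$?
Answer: $-452094$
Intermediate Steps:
$c{\left(d \right)} = -35 + d$ ($c{\left(d \right)} = 7 \left(-5\right) + d = -35 + d$)
$-452760 + c{\left(701 \right)} = -452760 + \left(-35 + 701\right) = -452760 + 666 = -452094$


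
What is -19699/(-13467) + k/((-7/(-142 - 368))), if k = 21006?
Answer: 144272916913/94269 ≈ 1.5304e+6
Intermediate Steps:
-19699/(-13467) + k/((-7/(-142 - 368))) = -19699/(-13467) + 21006/((-7/(-142 - 368))) = -19699*(-1/13467) + 21006/((-7/(-510))) = 19699/13467 + 21006/((-7*(-1/510))) = 19699/13467 + 21006/(7/510) = 19699/13467 + 21006*(510/7) = 19699/13467 + 10713060/7 = 144272916913/94269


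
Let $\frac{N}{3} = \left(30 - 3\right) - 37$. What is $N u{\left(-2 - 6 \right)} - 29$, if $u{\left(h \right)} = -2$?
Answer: $31$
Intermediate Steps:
$N = -30$ ($N = 3 \left(\left(30 - 3\right) - 37\right) = 3 \left(27 - 37\right) = 3 \left(-10\right) = -30$)
$N u{\left(-2 - 6 \right)} - 29 = \left(-30\right) \left(-2\right) - 29 = 60 - 29 = 31$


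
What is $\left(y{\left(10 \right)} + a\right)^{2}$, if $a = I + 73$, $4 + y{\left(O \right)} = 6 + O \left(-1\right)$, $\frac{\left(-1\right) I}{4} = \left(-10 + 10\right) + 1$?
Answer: $3721$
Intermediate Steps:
$I = -4$ ($I = - 4 \left(\left(-10 + 10\right) + 1\right) = - 4 \left(0 + 1\right) = \left(-4\right) 1 = -4$)
$y{\left(O \right)} = 2 - O$ ($y{\left(O \right)} = -4 + \left(6 + O \left(-1\right)\right) = -4 - \left(-6 + O\right) = 2 - O$)
$a = 69$ ($a = -4 + 73 = 69$)
$\left(y{\left(10 \right)} + a\right)^{2} = \left(\left(2 - 10\right) + 69\right)^{2} = \left(-8 + 69\right)^{2} = 61^{2} = 3721$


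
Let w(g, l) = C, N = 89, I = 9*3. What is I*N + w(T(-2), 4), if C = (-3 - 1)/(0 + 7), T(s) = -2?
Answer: 16817/7 ≈ 2402.4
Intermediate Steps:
I = 27
C = -4/7 ≈ -0.57143
w(g, l) = -4/7
I*N + w(T(-2), 4) = 27*89 - 4/7 = 2403 - 4/7 = 16817/7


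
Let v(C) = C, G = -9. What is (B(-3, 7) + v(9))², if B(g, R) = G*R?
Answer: 2916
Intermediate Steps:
B(g, R) = -9*R
(B(-3, 7) + v(9))² = (-9*7 + 9)² = (-63 + 9)² = (-54)² = 2916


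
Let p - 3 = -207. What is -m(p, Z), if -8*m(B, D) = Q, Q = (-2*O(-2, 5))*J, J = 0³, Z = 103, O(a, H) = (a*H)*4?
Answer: 0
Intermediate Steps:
O(a, H) = 4*H*a (O(a, H) = (H*a)*4 = 4*H*a)
p = -204 (p = 3 - 207 = -204)
J = 0
Q = 0 (Q = -8*5*(-2)*0 = -2*(-40)*0 = 80*0 = 0)
m(B, D) = 0 (m(B, D) = -⅛*0 = 0)
-m(p, Z) = -1*0 = 0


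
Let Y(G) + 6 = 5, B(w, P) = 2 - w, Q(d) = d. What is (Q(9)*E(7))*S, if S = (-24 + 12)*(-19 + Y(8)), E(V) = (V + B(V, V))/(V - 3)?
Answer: 1080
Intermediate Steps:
Y(G) = -1 (Y(G) = -6 + 5 = -1)
E(V) = 2/(-3 + V) (E(V) = (V + (2 - V))/(V - 3) = 2/(-3 + V))
S = 240 (S = (-24 + 12)*(-19 - 1) = -12*(-20) = 240)
(Q(9)*E(7))*S = (9*(2/(-3 + 7)))*240 = (9*(2/4))*240 = (9*(2*(1/4)))*240 = (9*(1/2))*240 = (9/2)*240 = 1080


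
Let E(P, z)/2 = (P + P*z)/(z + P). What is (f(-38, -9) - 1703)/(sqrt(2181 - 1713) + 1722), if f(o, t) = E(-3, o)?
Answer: -490315/494136 + 70045*sqrt(13)/20259576 ≈ -0.97980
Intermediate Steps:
E(P, z) = 2*(P + P*z)/(P + z) (E(P, z) = 2*((P + P*z)/(z + P)) = 2*((P + P*z)/(P + z)) = 2*(P + P*z)/(P + z))
f(o, t) = -6*(1 + o)/(-3 + o) (f(o, t) = 2*(-3)*(1 + o)/(-3 + o) = -6*(1 + o)/(-3 + o))
(f(-38, -9) - 1703)/(sqrt(2181 - 1713) + 1722) = (6*(-1 - 1*(-38))/(-3 - 38) - 1703)/(sqrt(2181 - 1713) + 1722) = (6*(-1 + 38)/(-41) - 1703)/(sqrt(468) + 1722) = (6*(-1/41)*37 - 1703)/(6*sqrt(13) + 1722) = (-222/41 - 1703)/(1722 + 6*sqrt(13)) = -70045/(41*(1722 + 6*sqrt(13)))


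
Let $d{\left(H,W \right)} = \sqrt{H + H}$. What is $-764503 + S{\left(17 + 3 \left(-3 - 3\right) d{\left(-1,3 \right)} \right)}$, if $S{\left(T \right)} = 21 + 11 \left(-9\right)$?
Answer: $-764581$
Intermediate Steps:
$d{\left(H,W \right)} = \sqrt{2} \sqrt{H}$ ($d{\left(H,W \right)} = \sqrt{2 H} = \sqrt{2} \sqrt{H}$)
$S{\left(T \right)} = -78$ ($S{\left(T \right)} = 21 - 99 = -78$)
$-764503 + S{\left(17 + 3 \left(-3 - 3\right) d{\left(-1,3 \right)} \right)} = -764503 - 78 = -764581$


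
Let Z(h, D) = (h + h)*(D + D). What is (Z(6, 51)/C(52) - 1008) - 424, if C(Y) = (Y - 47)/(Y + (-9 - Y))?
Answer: -18176/5 ≈ -3635.2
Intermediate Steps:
C(Y) = 47/9 - Y/9 (C(Y) = (-47 + Y)/(-9) = (-47 + Y)*(-⅑) = 47/9 - Y/9)
Z(h, D) = 4*D*h (Z(h, D) = (2*h)*(2*D) = 4*D*h)
(Z(6, 51)/C(52) - 1008) - 424 = ((4*51*6)/(47/9 - ⅑*52) - 1008) - 424 = (1224/(47/9 - 52/9) - 1008) - 424 = (1224/(-5/9) - 1008) - 424 = (1224*(-9/5) - 1008) - 424 = (-11016/5 - 1008) - 424 = -16056/5 - 424 = -18176/5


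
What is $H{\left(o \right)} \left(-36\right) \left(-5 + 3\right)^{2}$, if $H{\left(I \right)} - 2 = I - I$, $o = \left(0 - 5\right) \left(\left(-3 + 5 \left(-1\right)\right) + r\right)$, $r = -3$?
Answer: $-288$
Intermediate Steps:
$o = 55$ ($o = \left(0 - 5\right) \left(\left(-3 + 5 \left(-1\right)\right) - 3\right) = - 5 \left(\left(-3 - 5\right) - 3\right) = - 5 \left(-8 - 3\right) = \left(-5\right) \left(-11\right) = 55$)
$H{\left(I \right)} = 2$ ($H{\left(I \right)} = 2 + \left(I - I\right) = 2 + 0 = 2$)
$H{\left(o \right)} \left(-36\right) \left(-5 + 3\right)^{2} = 2 \left(-36\right) \left(-5 + 3\right)^{2} = - 72 \left(-2\right)^{2} = \left(-72\right) 4 = -288$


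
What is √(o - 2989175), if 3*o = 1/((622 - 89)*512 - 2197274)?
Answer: I*√99626441296204099434/5773134 ≈ 1728.9*I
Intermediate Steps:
o = -1/5773134 (o = 1/(3*((622 - 89)*512 - 2197274)) = 1/(3*(533*512 - 2197274)) = 1/(3*(272896 - 2197274)) = (⅓)/(-1924378) = (⅓)*(-1/1924378) = -1/5773134 ≈ -1.7322e-7)
√(o - 2989175) = √(-1/5773134 - 2989175) = √(-17256907824451/5773134) = I*√99626441296204099434/5773134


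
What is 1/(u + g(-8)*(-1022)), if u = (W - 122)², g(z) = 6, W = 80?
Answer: -1/4368 ≈ -0.00022894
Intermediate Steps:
u = 1764 (u = (80 - 122)² = (-42)² = 1764)
1/(u + g(-8)*(-1022)) = 1/(1764 + 6*(-1022)) = 1/(1764 - 6132) = 1/(-4368) = -1/4368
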